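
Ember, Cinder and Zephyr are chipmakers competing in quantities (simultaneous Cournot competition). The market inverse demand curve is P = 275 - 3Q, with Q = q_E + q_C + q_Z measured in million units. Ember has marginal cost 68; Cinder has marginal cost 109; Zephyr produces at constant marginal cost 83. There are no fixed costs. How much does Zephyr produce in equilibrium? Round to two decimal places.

Ember's profit: π_E = (275 - 3Q)q_E - (68q_E). Setting ∂π_E/∂q_E = 0: 207 - 6q_E - 3(q_C + q_Z) = 0.
Cinder's profit: π_C = (275 - 3Q)q_C - (109q_C). Setting ∂π_C/∂q_C = 0: 166 - 6q_C - 3(q_E + q_Z) = 0.
Zephyr's profit: π_Z = (275 - 3Q)q_Z - (83q_Z). Setting ∂π_Z/∂q_Z = 0: 192 - 6q_Z - 3(q_E + q_C) = 0.
Adding the 3 first-order conditions: 565 − 12Q = 0, so Q = 565/12.
Back-substituting: q_E = (207 − 565/4)/3 = 263/12, q_C = (166 − 565/4)/3 = 33/4, q_Z = (192 − 565/4)/3 = 203/12.

16.92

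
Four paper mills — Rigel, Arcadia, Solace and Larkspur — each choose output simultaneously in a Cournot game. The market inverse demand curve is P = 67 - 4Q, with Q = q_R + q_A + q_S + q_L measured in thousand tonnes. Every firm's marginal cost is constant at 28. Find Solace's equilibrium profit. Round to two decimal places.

Each firm earns π_i = (67 - 4Q)q_i - 28q_i.
First-order condition (treating rivals' output as given): 39 - 8q_i - 4·Σ_{j≠i} q_j = 0.
With identical firms every q_j equals q_i, so Σ_{j≠i} q_j = 3q_i and 39 = 20q_i, giving q_i = 39/20.
Price P = 67 - 4·(39/5) = 179/5.
Solace's profit: (179/5 - 28)·(39/20) = 1521/100.

15.21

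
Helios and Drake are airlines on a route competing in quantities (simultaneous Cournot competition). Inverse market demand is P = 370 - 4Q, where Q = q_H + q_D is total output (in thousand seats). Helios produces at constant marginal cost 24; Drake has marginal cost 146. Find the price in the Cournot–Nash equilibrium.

Helios's profit: π_H = (370 - 4Q)q_H - (24q_H). Setting ∂π_H/∂q_H = 0: 346 - 8q_H - 4(q_D) = 0.
Drake's first-order condition: 224 - 8q_D - 4(q_H) = 0.
Best responses: q_H = (346 - 4q_D)/8, q_D = (224 - 4q_H)/8.
Substituting one into the other gives q_H = 39 and q_D = 17/2.
Total output Q = 95/2, so price P = 370 - 4·(95/2) = 180.

180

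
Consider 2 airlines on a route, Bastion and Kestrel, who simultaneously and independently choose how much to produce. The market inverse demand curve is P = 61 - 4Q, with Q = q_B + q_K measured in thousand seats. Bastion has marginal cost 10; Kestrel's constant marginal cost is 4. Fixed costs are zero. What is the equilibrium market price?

25

Bastion's profit: π_B = (61 - 4Q)q_B - (10q_B). Setting ∂π_B/∂q_B = 0: 51 - 8q_B - 4(q_K) = 0.
Kestrel's first-order condition: 57 - 8q_K - 4(q_B) = 0.
Rearranging gives the reaction functions q_B = (51 - 4q_K)/8 and q_K = (57 - 4q_B)/8.
Substituting one into the other gives q_B = 15/4 and q_K = 21/4.
Total output Q = 9, so price P = 61 - 4·9 = 25.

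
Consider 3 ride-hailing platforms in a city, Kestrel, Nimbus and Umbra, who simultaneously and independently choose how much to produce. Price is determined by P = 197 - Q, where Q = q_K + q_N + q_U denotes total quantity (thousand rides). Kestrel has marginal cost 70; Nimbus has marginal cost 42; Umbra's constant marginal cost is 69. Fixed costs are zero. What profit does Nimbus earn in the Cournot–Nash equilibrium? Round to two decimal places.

2756.25

Kestrel's profit: π_K = (197 - Q)q_K - (70q_K). Setting ∂π_K/∂q_K = 0: 127 - 2q_K - (q_N + q_U) = 0.
Nimbus's first-order condition: 155 - 2q_N - (q_K + q_U) = 0.
Umbra's profit: π_U = (197 - Q)q_U - (69q_U). Setting ∂π_U/∂q_U = 0: 128 - 2q_U - (q_K + q_N) = 0.
Adding the 3 conditions: 410 − 2Q − 2Q = 0, i.e. Q = 205/2.
Back-substituting: q_K = (127 − 205/2) = 49/2, q_N = (155 − 205/2) = 105/2, q_U = (128 − 205/2) = 51/2.
Price P = 197 - 205/2 = 189/2.
Nimbus's profit: (189/2 - 42)·(105/2) = 2756.2500.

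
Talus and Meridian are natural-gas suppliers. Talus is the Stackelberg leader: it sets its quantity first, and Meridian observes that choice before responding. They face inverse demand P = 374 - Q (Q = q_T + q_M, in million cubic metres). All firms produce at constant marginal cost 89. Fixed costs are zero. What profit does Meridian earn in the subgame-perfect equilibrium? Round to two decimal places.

5076.56

Solve by backward induction. Given q_T, the follower Meridian maximises π_M = (374 - q_T - q_M)q_M - 89q_M.
Follower FOC: 285 - q_T - 2q_M = 0, so q_M(q_T) = (285 - q_T)/2.
Talus substitutes q_M(q_T) into its own profit: π_T = q_T(374 - q_T - (285 - q_T)/2) - 89q_T = (463/2 - (1/2)q_T)q_T - 89q_T.
Maximising: ∂π_T/∂q_T = 285/2 - q_T = 0, giving q_T = 285/2.
Then q_M = (285 - 285/2)/2 = 285/4.
Price P = 374 - 855/4 = 641/4.
Meridian's profit: (641/4 - 89)·(285/4) = 5076.5625.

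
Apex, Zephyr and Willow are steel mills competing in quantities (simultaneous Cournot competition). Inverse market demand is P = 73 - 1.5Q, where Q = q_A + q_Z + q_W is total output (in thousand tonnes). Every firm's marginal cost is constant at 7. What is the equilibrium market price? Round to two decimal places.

23.50

Each firm earns π_i = (73 - 1.5Q)q_i - 7q_i.
Setting ∂π_i/∂q_i = 0 with rivals' quantities fixed: 66 - 3q_i - (3/2)·Σ_{j≠i} q_j = 0.
With identical firms every q_j equals q_i, so Σ_{j≠i} q_j = 2q_i and 66 = 6q_i, giving q_i = 11.
Total output Q = 33, so price P = 73 - (3/2)·33 = 47/2.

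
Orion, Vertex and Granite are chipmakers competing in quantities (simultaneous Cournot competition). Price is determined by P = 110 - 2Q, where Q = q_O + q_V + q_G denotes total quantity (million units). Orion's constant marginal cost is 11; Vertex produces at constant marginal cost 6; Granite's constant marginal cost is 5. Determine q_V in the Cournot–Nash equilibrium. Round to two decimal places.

13.50

Orion's profit: π_O = (110 - 2Q)q_O - (11q_O). Setting ∂π_O/∂q_O = 0: 99 - 4q_O - 2(q_V + q_G) = 0.
Vertex's first-order condition: 104 - 4q_V - 2(q_O + q_G) = 0.
Granite's first-order condition: 105 - 4q_G - 2(q_O + q_V) = 0.
Summing all 3 equations gives 308 − 8Q = 0, hence Q = 77/2.
Back-substituting: q_O = (99 − 77)/2 = 11, q_V = (104 − 77)/2 = 27/2, q_G = (105 − 77)/2 = 14.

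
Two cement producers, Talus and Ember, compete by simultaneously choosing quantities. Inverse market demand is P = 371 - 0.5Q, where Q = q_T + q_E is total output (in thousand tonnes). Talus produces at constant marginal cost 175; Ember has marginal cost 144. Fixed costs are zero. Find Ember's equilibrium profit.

14792

Talus's profit: π_T = (371 - 0.5Q)q_T - (175q_T). Setting ∂π_T/∂q_T = 0: 196 - q_T - (1/2)(q_E) = 0.
Ember's profit: π_E = (371 - 0.5Q)q_E - (144q_E). Setting ∂π_E/∂q_E = 0: 227 - q_E - (1/2)(q_T) = 0.
Rearranging gives the reaction functions q_T = (196 - (1/2)q_E) and q_E = (227 - (1/2)q_T).
Solving the pair: q_T = 110, q_E = 172.
Price P = 371 - (1/2)·282 = 230.
Ember's profit: (230 - 144)·172 = 14792.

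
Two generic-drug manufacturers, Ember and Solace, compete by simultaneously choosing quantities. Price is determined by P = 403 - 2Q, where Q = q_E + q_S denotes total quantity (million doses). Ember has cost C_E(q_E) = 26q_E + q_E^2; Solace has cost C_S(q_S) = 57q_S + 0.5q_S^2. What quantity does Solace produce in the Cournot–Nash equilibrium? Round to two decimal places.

50.85

Ember's profit: π_E = (403 - 2Q)q_E - (26q_E + q_E²). Setting ∂π_E/∂q_E = 0: 377 - 6q_E - 2(q_S) = 0.
Solace's profit: π_S = (403 - 2Q)q_S - (57q_S + (1/2)q_S²). Setting ∂π_S/∂q_S = 0: 346 - 5q_S - 2(q_E) = 0.
So q_E = (377 - 2q_S)/6 and q_S = (346 - 2q_E)/5.
Substituting one into the other gives q_E = 1193/26 and q_S = 661/13.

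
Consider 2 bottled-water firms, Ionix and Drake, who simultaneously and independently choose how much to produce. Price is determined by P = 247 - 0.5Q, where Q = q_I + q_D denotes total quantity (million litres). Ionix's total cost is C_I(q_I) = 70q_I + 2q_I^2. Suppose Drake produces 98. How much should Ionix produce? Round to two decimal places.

With the rival's output fixed at 98, Ionix's profit is π_I = (247 - (1/2)·98 - (1/2)q_I)q_I - (70q_I + 2q_I²) = (198 - (1/2)q_I)q_I - (70q_I + 2q_I²).
∂π_I/∂q_I = 128 - 5q_I = 0, so q_I = 128/5.

25.60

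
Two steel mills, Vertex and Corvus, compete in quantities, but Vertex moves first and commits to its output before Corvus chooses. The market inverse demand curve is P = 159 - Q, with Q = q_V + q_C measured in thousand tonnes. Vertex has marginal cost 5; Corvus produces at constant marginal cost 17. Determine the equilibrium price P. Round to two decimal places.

The follower Corvus best-responds to any q_V: π_C = (159 - Q)q_C - 17q_C.
Setting the follower's marginal profit to zero, 142 - q_V - 2q_C = 0, i.e. q_C = (142 - q_V)/2.
Vertex substitutes q_C(q_V) into its own profit: π_V = q_V(159 - q_V - (142 - q_V)/2) - 5q_V = (88 - (1/2)q_V)q_V - 5q_V.
The leader's first-order condition 83 - q_V = 0 yields q_V = 83.
Then q_C = (142 - 83)/2 = 59/2.
Total output Q = 225/2, so price P = 159 - 225/2 = 93/2.

46.50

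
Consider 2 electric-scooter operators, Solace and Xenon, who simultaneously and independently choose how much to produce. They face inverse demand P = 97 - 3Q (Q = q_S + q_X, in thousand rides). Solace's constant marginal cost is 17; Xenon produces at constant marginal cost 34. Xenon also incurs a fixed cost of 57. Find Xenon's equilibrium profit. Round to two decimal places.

Solace's profit: π_S = (97 - 3Q)q_S - (17q_S). Setting ∂π_S/∂q_S = 0: 80 - 6q_S - 3(q_X) = 0.
Xenon's profit: π_X = (97 - 3Q)q_X - (34q_X). Setting ∂π_X/∂q_X = 0: 63 - 6q_X - 3(q_S) = 0.
Rearranging gives the reaction functions q_S = (80 - 3q_X)/6 and q_X = (63 - 3q_S)/6.
Substituting one into the other gives q_S = 97/9 and q_X = 46/9.
Price P = 97 - 3·(143/9) = 148/3.
Xenon's profit: (148/3 - 34)·(46/9) - 57 = 577/27.

21.37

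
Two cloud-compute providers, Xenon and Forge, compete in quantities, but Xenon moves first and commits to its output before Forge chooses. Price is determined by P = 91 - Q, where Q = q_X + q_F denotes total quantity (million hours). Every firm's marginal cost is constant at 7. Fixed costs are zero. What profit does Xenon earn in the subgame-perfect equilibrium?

882

Solve by backward induction. Given q_X, the follower Forge maximises π_F = (91 - q_X - q_F)q_F - 7q_F.
Setting the follower's marginal profit to zero, 84 - q_X - 2q_F = 0, i.e. q_F = (84 - q_X)/2.
Xenon substitutes q_F(q_X) into its own profit: π_X = q_X(91 - q_X - (84 - q_X)/2) - 7q_X = (49 - (1/2)q_X)q_X - 7q_X.
The leader's first-order condition 42 - q_X = 0 yields q_X = 42.
Then q_F = (84 - 42)/2 = 21.
Price P = 91 - 63 = 28.
Xenon's profit: (28 - 7)·42 = 882.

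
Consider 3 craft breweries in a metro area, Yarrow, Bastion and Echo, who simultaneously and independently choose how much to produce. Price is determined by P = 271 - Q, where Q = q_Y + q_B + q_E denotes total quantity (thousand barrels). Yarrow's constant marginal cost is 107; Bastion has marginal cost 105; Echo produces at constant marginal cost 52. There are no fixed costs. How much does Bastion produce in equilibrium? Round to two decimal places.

28.75

Yarrow's profit: π_Y = (271 - Q)q_Y - (107q_Y). Setting ∂π_Y/∂q_Y = 0: 164 - 2q_Y - (q_B + q_E) = 0.
Bastion's profit: π_B = (271 - Q)q_B - (105q_B). Setting ∂π_B/∂q_B = 0: 166 - 2q_B - (q_Y + q_E) = 0.
Echo's profit: π_E = (271 - Q)q_E - (52q_E). Setting ∂π_E/∂q_E = 0: 219 - 2q_E - (q_Y + q_B) = 0.
Adding the 3 first-order conditions: 549 − 4Q = 0, so Q = 549/4.
Back-substituting: q_Y = (164 − 549/4) = 107/4, q_B = (166 − 549/4) = 115/4, q_E = (219 − 549/4) = 327/4.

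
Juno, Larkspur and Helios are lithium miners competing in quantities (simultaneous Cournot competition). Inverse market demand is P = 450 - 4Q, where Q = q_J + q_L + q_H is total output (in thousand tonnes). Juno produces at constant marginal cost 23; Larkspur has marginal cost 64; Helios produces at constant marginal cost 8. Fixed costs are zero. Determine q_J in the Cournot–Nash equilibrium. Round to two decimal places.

28.31

Juno's profit: π_J = (450 - 4Q)q_J - (23q_J). Setting ∂π_J/∂q_J = 0: 427 - 8q_J - 4(q_L + q_H) = 0.
Larkspur's first-order condition: 386 - 8q_L - 4(q_J + q_H) = 0.
Helios's profit: π_H = (450 - 4Q)q_H - (8q_H). Setting ∂π_H/∂q_H = 0: 442 - 8q_H - 4(q_J + q_L) = 0.
Summing all 3 equations gives 1255 − 16Q = 0, hence Q = 1255/16.
Back-substituting: q_J = (427 − 1255/4)/4 = 453/16, q_L = (386 − 1255/4)/4 = 289/16, q_H = (442 − 1255/4)/4 = 513/16.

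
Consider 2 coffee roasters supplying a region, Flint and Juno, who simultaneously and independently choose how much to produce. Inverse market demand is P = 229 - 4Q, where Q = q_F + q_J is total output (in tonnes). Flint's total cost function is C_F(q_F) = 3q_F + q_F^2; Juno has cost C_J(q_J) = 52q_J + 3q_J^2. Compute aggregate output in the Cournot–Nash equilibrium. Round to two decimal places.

Flint's profit: π_F = (229 - 4Q)q_F - (3q_F + q_F²). Setting ∂π_F/∂q_F = 0: 226 - 10q_F - 4(q_J) = 0.
Juno's profit: π_J = (229 - 4Q)q_J - (52q_J + 3q_J²). Setting ∂π_J/∂q_J = 0: 177 - 14q_J - 4(q_F) = 0.
Best responses: q_F = (226 - 4q_J)/10, q_J = (177 - 4q_F)/14.
Substituting one into the other gives q_F = 614/31 and q_J = 433/62.
Total output Q = 614/31 + 433/62 = 1661/62.

26.79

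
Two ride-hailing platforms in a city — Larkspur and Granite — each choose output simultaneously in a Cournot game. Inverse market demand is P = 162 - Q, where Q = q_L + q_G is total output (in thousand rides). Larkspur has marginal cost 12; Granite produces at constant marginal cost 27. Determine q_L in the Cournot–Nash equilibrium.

55

Larkspur's profit: π_L = (162 - Q)q_L - (12q_L). Setting ∂π_L/∂q_L = 0: 150 - 2q_L - (q_G) = 0.
Granite's first-order condition: 135 - 2q_G - (q_L) = 0.
Rearranging gives the reaction functions q_L = (150 - q_G)/2 and q_G = (135 - q_L)/2.
Solving the pair: q_L = 55, q_G = 40.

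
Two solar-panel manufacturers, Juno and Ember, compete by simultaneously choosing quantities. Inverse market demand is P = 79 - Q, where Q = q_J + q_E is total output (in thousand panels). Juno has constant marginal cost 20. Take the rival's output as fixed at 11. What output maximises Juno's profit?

24

With the rival's output fixed at 11, Juno's profit is π_J = (79 - 11 - q_J)q_J - (20q_J) = (68 - q_J)q_J - (20q_J).
∂π_J/∂q_J = 48 - 2q_J = 0, so q_J = 24.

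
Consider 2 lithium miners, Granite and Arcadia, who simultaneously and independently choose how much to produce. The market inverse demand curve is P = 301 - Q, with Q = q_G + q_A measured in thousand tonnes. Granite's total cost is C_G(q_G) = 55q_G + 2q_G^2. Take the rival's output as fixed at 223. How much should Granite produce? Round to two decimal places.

3.83

With the rival's output fixed at 223, Granite's profit is π_G = (301 - 223 - q_G)q_G - (55q_G + 2q_G²) = (78 - q_G)q_G - (55q_G + 2q_G²).
∂π_G/∂q_G = 23 - 6q_G = 0, so q_G = 23/6.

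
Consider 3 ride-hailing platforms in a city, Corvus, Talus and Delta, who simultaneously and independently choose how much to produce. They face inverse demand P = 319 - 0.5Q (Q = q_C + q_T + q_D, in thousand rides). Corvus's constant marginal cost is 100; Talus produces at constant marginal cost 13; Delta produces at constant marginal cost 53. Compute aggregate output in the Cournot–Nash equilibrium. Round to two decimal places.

Corvus's profit: π_C = (319 - 0.5Q)q_C - (100q_C). Setting ∂π_C/∂q_C = 0: 219 - q_C - (1/2)(q_T + q_D) = 0.
Talus's first-order condition: 306 - q_T - (1/2)(q_C + q_D) = 0.
Delta's profit: π_D = (319 - 0.5Q)q_D - (53q_D). Setting ∂π_D/∂q_D = 0: 266 - q_D - (1/2)(q_C + q_T) = 0.
Summing all 3 equations gives 791 − 2Q = 0, hence Q = 791/2.
Back-substituting: q_C = (219 − 791/4)/(1/2) = 85/2, q_T = (306 − 791/4)/(1/2) = 433/2, q_D = (266 − 791/4)/(1/2) = 273/2.
Total output Q = 85/2 + 433/2 + 273/2 = 791/2.

395.50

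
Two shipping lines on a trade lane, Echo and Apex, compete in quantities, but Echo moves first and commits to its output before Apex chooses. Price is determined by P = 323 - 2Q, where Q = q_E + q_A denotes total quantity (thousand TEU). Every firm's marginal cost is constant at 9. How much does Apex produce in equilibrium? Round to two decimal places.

Solve by backward induction. Given q_E, the follower Apex maximises π_A = (323 - 2q_E - 2q_A)q_A - 9q_A.
Setting the follower's marginal profit to zero, 314 - 2q_E - 4q_A = 0, i.e. q_A = (314 - 2q_E)/4.
Echo substitutes q_A(q_E) into its own profit: π_E = q_E(323 - 2q_E - (314 - 2q_E)/2) - 9q_E = (166 - q_E)q_E - 9q_E.
Leader FOC: 157 - 2q_E = 0, so q_E = 157/2.
Then q_A = (314 - 2·(157/2))/4 = 157/4.

39.25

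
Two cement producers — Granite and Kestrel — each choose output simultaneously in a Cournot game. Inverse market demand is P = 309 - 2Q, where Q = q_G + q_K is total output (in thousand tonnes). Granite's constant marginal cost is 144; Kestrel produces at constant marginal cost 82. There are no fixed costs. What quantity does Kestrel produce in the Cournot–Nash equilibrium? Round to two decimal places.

Granite's profit: π_G = (309 - 2Q)q_G - (144q_G). Setting ∂π_G/∂q_G = 0: 165 - 4q_G - 2(q_K) = 0.
Kestrel's profit: π_K = (309 - 2Q)q_K - (82q_K). Setting ∂π_K/∂q_K = 0: 227 - 4q_K - 2(q_G) = 0.
So q_G = (165 - 2q_K)/4 and q_K = (227 - 2q_G)/4.
Substituting one into the other gives q_G = 103/6 and q_K = 289/6.

48.17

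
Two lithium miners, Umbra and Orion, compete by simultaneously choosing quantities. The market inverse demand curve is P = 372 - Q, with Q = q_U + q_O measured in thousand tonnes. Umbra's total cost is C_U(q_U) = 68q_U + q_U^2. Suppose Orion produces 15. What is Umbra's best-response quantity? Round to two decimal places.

72.25

With the rival's output fixed at 15, Umbra's profit is π_U = (372 - 15 - q_U)q_U - (68q_U + q_U²) = (357 - q_U)q_U - (68q_U + q_U²).
∂π_U/∂q_U = 289 - 4q_U = 0, so q_U = 289/4.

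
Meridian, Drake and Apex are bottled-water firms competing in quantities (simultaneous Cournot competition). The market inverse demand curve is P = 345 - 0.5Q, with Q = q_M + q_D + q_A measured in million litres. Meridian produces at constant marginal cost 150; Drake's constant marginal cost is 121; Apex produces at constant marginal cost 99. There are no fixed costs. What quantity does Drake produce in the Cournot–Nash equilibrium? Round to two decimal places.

Meridian's profit: π_M = (345 - 0.5Q)q_M - (150q_M). Setting ∂π_M/∂q_M = 0: 195 - q_M - (1/2)(q_D + q_A) = 0.
Drake's profit: π_D = (345 - 0.5Q)q_D - (121q_D). Setting ∂π_D/∂q_D = 0: 224 - q_D - (1/2)(q_M + q_A) = 0.
Apex's first-order condition: 246 - q_A - (1/2)(q_M + q_D) = 0.
Adding the 3 conditions: 665 − Q − Q = 0, i.e. Q = 665/2.
Back-substituting: q_M = (195 − 665/4)/(1/2) = 115/2, q_D = (224 − 665/4)/(1/2) = 231/2, q_A = (246 − 665/4)/(1/2) = 319/2.

115.50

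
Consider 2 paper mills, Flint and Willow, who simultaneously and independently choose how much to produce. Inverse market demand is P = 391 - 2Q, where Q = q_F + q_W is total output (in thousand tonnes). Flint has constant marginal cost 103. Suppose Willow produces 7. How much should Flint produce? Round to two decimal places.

With the rival's output fixed at 7, Flint's profit is π_F = (391 - 2·7 - 2q_F)q_F - (103q_F) = (377 - 2q_F)q_F - (103q_F).
∂π_F/∂q_F = 274 - 4q_F = 0, so q_F = 137/2.

68.50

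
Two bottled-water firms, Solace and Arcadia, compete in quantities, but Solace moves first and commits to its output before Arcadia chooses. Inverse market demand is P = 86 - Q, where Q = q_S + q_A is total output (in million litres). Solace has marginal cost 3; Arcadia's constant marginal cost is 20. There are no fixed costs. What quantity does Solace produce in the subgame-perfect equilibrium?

50

Solve by backward induction. Given q_S, the follower Arcadia maximises π_A = (86 - q_S - q_A)q_A - 20q_A.
Setting the follower's marginal profit to zero, 66 - q_S - 2q_A = 0, i.e. q_A = (66 - q_S)/2.
Solace substitutes q_A(q_S) into its own profit: π_S = q_S(86 - q_S - (66 - q_S)/2) - 3q_S = (53 - (1/2)q_S)q_S - 3q_S.
The leader's first-order condition 50 - q_S = 0 yields q_S = 50.
Then q_A = (66 - 50)/2 = 8.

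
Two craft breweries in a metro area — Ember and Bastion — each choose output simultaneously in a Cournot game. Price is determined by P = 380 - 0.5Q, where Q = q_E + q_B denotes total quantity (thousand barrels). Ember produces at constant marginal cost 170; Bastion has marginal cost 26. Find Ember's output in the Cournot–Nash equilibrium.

Ember's profit: π_E = (380 - 0.5Q)q_E - (170q_E). Setting ∂π_E/∂q_E = 0: 210 - q_E - (1/2)(q_B) = 0.
Bastion's first-order condition: 354 - q_B - (1/2)(q_E) = 0.
Rearranging gives the reaction functions q_E = (210 - (1/2)q_B) and q_B = (354 - (1/2)q_E).
Solving the pair: q_E = 44, q_B = 332.

44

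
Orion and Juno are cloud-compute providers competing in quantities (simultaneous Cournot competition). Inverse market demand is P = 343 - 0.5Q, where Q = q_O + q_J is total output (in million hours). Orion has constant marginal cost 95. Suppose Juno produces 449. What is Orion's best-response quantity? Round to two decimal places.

With the rival's output fixed at 449, Orion's profit is π_O = (343 - (1/2)·449 - (1/2)q_O)q_O - (95q_O) = (237/2 - (1/2)q_O)q_O - (95q_O).
∂π_O/∂q_O = 47/2 - q_O = 0, so q_O = 47/2.

23.50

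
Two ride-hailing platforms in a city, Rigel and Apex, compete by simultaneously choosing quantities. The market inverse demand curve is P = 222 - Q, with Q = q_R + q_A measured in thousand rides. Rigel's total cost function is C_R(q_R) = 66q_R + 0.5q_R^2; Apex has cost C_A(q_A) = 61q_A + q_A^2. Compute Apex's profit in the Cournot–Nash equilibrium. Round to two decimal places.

1767.42

Rigel's profit: π_R = (222 - Q)q_R - (66q_R + (1/2)q_R²). Setting ∂π_R/∂q_R = 0: 156 - 3q_R - (q_A) = 0.
Apex's profit: π_A = (222 - Q)q_A - (61q_A + q_A²). Setting ∂π_A/∂q_A = 0: 161 - 4q_A - (q_R) = 0.
So q_R = (156 - q_A)/3 and q_A = (161 - q_R)/4.
Substituting one into the other gives q_R = 463/11 and q_A = 327/11.
Price P = 222 - 790/11 = 1652/11.
Apex's profit: (1652/11)·(327/11) - 61·(327/11) - (327/11)² = 1767.4215.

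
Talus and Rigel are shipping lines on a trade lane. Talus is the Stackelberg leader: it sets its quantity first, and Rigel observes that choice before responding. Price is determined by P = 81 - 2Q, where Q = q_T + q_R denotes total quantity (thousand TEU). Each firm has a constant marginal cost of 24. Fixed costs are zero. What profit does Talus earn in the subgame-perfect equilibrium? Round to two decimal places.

Solve by backward induction. Given q_T, the follower Rigel maximises π_R = (81 - 2q_T - 2q_R)q_R - 24q_R.
Follower FOC: 57 - 2q_T - 4q_R = 0, so q_R(q_T) = (57 - 2q_T)/4.
The leader anticipates this reaction. Substituting into P = 81 - 2Q gives P = 105/2 - q_T, so π_T = (105/2 - q_T)q_T - 24q_T.
Maximising: ∂π_T/∂q_T = 57/2 - 2q_T = 0, giving q_T = 57/4.
Then q_R = (57 - 2·(57/4))/4 = 57/8.
Price P = 81 - 2·(171/8) = 153/4.
Talus's profit: (153/4 - 24)·(57/4) = 203.0625.

203.06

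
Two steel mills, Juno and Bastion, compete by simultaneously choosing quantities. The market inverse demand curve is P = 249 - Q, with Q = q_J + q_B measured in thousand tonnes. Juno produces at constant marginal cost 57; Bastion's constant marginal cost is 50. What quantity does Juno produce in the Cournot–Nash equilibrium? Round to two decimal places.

61.67

Juno's profit: π_J = (249 - Q)q_J - (57q_J). Setting ∂π_J/∂q_J = 0: 192 - 2q_J - (q_B) = 0.
Bastion's profit: π_B = (249 - Q)q_B - (50q_B). Setting ∂π_B/∂q_B = 0: 199 - 2q_B - (q_J) = 0.
Rearranging gives the reaction functions q_J = (192 - q_B)/2 and q_B = (199 - q_J)/2.
Solving the pair: q_J = 185/3, q_B = 206/3.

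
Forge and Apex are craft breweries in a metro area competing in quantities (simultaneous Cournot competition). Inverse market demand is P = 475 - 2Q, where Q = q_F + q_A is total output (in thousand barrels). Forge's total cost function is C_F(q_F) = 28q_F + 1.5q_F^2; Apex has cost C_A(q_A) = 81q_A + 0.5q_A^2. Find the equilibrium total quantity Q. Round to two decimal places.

Forge's profit: π_F = (475 - 2Q)q_F - (28q_F + (3/2)q_F²). Setting ∂π_F/∂q_F = 0: 447 - 7q_F - 2(q_A) = 0.
Apex's profit: π_A = (475 - 2Q)q_A - (81q_A + (1/2)q_A²). Setting ∂π_A/∂q_A = 0: 394 - 5q_A - 2(q_F) = 0.
So q_F = (447 - 2q_A)/7 and q_A = (394 - 2q_F)/5.
Substituting one into the other gives q_F = 1447/31 and q_A = 1864/31.
Total output Q = 1447/31 + 1864/31 = 106.8065.

106.81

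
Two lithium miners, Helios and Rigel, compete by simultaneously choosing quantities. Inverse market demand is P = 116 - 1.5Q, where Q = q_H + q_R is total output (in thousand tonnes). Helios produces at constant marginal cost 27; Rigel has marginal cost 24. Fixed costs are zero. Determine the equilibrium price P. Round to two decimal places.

55.67

Helios's profit: π_H = (116 - 1.5Q)q_H - (27q_H). Setting ∂π_H/∂q_H = 0: 89 - 3q_H - (3/2)(q_R) = 0.
Rigel's profit: π_R = (116 - 1.5Q)q_R - (24q_R). Setting ∂π_R/∂q_R = 0: 92 - 3q_R - (3/2)(q_H) = 0.
So q_H = (89 - (3/2)q_R)/3 and q_R = (92 - (3/2)q_H)/3.
Solving the pair: q_H = 172/9, q_R = 190/9.
Total output Q = 362/9, so price P = 116 - (3/2)·(362/9) = 167/3.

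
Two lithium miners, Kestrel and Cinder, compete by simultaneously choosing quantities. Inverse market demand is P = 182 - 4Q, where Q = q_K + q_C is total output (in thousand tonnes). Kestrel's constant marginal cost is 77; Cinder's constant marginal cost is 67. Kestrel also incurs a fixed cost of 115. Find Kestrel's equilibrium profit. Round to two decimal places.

135.69

Kestrel's profit: π_K = (182 - 4Q)q_K - (77q_K). Setting ∂π_K/∂q_K = 0: 105 - 8q_K - 4(q_C) = 0.
Cinder's first-order condition: 115 - 8q_C - 4(q_K) = 0.
Rearranging gives the reaction functions q_K = (105 - 4q_C)/8 and q_C = (115 - 4q_K)/8.
Solving the pair: q_K = 95/12, q_C = 125/12.
Price P = 182 - 4·(55/3) = 326/3.
Kestrel's profit: (326/3 - 77)·(95/12) - 115 = 135.6944.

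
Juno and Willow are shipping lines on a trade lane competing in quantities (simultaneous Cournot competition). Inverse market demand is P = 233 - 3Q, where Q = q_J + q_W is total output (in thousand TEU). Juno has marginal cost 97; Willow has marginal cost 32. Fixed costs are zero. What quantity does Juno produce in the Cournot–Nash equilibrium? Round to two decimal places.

Juno's profit: π_J = (233 - 3Q)q_J - (97q_J). Setting ∂π_J/∂q_J = 0: 136 - 6q_J - 3(q_W) = 0.
Willow's profit: π_W = (233 - 3Q)q_W - (32q_W). Setting ∂π_W/∂q_W = 0: 201 - 6q_W - 3(q_J) = 0.
Best responses: q_J = (136 - 3q_W)/6, q_W = (201 - 3q_J)/6.
Solving the pair: q_J = 71/9, q_W = 266/9.

7.89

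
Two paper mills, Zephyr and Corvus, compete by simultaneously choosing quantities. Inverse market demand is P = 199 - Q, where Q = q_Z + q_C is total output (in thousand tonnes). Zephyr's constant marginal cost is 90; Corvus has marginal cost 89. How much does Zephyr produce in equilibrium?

Zephyr's profit: π_Z = (199 - Q)q_Z - (90q_Z). Setting ∂π_Z/∂q_Z = 0: 109 - 2q_Z - (q_C) = 0.
Corvus's first-order condition: 110 - 2q_C - (q_Z) = 0.
So q_Z = (109 - q_C)/2 and q_C = (110 - q_Z)/2.
Solving the pair: q_Z = 36, q_C = 37.

36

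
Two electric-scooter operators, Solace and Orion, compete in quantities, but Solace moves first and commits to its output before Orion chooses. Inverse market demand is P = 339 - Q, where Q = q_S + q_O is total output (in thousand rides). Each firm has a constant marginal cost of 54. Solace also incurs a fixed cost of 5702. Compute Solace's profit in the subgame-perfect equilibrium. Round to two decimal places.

4451.13

The follower Orion best-responds to any q_S: π_O = (339 - Q)q_O - 54q_O.
∂π_O/∂q_O = 285 - q_S - 2q_O = 0 gives the reaction function q_O = (285 - q_S)/2.
Solace substitutes q_O(q_S) into its own profit: π_S = q_S(339 - q_S - (285 - q_S)/2) - 54q_S = (393/2 - (1/2)q_S)q_S - 54q_S.
Leader FOC: 285/2 - q_S = 0, so q_S = 285/2.
Then q_O = (285 - 285/2)/2 = 285/4.
Price P = 339 - 855/4 = 501/4.
Solace's profit: (501/4 - 54)·(285/2) - 5702 = 4451.1250.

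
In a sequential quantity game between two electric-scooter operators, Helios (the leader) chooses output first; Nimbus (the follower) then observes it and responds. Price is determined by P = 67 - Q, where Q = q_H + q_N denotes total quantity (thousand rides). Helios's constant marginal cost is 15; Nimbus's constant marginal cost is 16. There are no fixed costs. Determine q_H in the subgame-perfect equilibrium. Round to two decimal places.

26.50

Solve by backward induction. Given q_H, the follower Nimbus maximises π_N = (67 - q_H - q_N)q_N - 16q_N.
∂π_N/∂q_N = 51 - q_H - 2q_N = 0 gives the reaction function q_N = (51 - q_H)/2.
Helios substitutes q_N(q_H) into its own profit: π_H = q_H(67 - q_H - (51 - q_H)/2) - 15q_H = (83/2 - (1/2)q_H)q_H - 15q_H.
Leader FOC: 53/2 - q_H = 0, so q_H = 53/2.
Then q_N = (51 - 53/2)/2 = 49/4.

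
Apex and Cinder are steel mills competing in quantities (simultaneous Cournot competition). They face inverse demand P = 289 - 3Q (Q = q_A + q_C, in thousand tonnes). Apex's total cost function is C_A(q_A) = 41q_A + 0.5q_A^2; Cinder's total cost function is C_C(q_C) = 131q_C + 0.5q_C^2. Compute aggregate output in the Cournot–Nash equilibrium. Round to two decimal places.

Apex's profit: π_A = (289 - 3Q)q_A - (41q_A + (1/2)q_A²). Setting ∂π_A/∂q_A = 0: 248 - 7q_A - 3(q_C) = 0.
Cinder's profit: π_C = (289 - 3Q)q_C - (131q_C + (1/2)q_C²). Setting ∂π_C/∂q_C = 0: 158 - 7q_C - 3(q_A) = 0.
Rearranging gives the reaction functions q_A = (248 - 3q_C)/7 and q_C = (158 - 3q_A)/7.
Substituting one into the other gives q_A = 631/20 and q_C = 181/20.
Total output Q = 631/20 + 181/20 = 203/5.

40.60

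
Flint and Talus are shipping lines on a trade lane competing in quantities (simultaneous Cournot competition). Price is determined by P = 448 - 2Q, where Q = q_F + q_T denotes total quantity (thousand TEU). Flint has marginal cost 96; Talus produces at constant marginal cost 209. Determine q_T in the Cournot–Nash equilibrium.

21

Flint's profit: π_F = (448 - 2Q)q_F - (96q_F). Setting ∂π_F/∂q_F = 0: 352 - 4q_F - 2(q_T) = 0.
Talus's profit: π_T = (448 - 2Q)q_T - (209q_T). Setting ∂π_T/∂q_T = 0: 239 - 4q_T - 2(q_F) = 0.
Best responses: q_F = (352 - 2q_T)/4, q_T = (239 - 2q_F)/4.
Substituting one into the other gives q_F = 155/2 and q_T = 21.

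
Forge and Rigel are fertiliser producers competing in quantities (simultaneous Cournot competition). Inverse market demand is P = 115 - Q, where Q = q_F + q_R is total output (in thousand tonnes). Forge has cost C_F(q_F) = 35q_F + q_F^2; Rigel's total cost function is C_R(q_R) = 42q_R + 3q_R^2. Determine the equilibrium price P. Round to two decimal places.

Forge's profit: π_F = (115 - Q)q_F - (35q_F + q_F²). Setting ∂π_F/∂q_F = 0: 80 - 4q_F - (q_R) = 0.
Rigel's profit: π_R = (115 - Q)q_R - (42q_R + 3q_R²). Setting ∂π_R/∂q_R = 0: 73 - 8q_R - (q_F) = 0.
So q_F = (80 - q_R)/4 and q_R = (73 - q_F)/8.
Solving the pair: q_F = 567/31, q_R = 212/31.
Total output Q = 779/31, so price P = 115 - 779/31 = 89.8710.

89.87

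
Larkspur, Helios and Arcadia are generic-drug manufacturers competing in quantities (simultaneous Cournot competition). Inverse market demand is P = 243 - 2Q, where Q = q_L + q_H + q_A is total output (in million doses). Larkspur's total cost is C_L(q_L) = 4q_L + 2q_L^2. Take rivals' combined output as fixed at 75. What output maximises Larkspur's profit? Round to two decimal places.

11.13

With rivals' combined output fixed at 75, Larkspur's profit is π_L = (243 - 2·75 - 2q_L)q_L - (4q_L + 2q_L²) = (93 - 2q_L)q_L - (4q_L + 2q_L²).
∂π_L/∂q_L = 89 - 8q_L = 0, so q_L = 89/8.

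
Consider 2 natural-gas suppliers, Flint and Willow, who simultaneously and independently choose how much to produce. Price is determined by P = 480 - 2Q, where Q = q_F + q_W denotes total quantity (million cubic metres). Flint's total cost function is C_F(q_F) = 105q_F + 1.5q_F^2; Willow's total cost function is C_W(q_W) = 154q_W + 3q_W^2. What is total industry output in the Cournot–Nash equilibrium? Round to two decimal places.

70.15

Flint's profit: π_F = (480 - 2Q)q_F - (105q_F + (3/2)q_F²). Setting ∂π_F/∂q_F = 0: 375 - 7q_F - 2(q_W) = 0.
Willow's first-order condition: 326 - 10q_W - 2(q_F) = 0.
Best responses: q_F = (375 - 2q_W)/7, q_W = (326 - 2q_F)/10.
Solving the pair: q_F = 1549/33, q_W = 766/33.
Total output Q = 1549/33 + 766/33 = 70.1515.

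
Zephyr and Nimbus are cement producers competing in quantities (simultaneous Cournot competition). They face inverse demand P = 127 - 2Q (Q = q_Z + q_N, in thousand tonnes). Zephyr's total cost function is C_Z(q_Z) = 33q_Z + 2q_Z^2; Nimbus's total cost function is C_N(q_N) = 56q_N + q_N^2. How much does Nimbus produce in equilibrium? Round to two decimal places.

8.64

Zephyr's profit: π_Z = (127 - 2Q)q_Z - (33q_Z + 2q_Z²). Setting ∂π_Z/∂q_Z = 0: 94 - 8q_Z - 2(q_N) = 0.
Nimbus's first-order condition: 71 - 6q_N - 2(q_Z) = 0.
Rearranging gives the reaction functions q_Z = (94 - 2q_N)/8 and q_N = (71 - 2q_Z)/6.
Substituting one into the other gives q_Z = 211/22 and q_N = 95/11.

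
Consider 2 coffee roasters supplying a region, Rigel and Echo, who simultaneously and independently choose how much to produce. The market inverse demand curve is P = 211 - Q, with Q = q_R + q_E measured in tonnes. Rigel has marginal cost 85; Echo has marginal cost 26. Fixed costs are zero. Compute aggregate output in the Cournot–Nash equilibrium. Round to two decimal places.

103.67

Rigel's profit: π_R = (211 - Q)q_R - (85q_R). Setting ∂π_R/∂q_R = 0: 126 - 2q_R - (q_E) = 0.
Echo's first-order condition: 185 - 2q_E - (q_R) = 0.
So q_R = (126 - q_E)/2 and q_E = (185 - q_R)/2.
Substituting one into the other gives q_R = 67/3 and q_E = 244/3.
Total output Q = 67/3 + 244/3 = 311/3.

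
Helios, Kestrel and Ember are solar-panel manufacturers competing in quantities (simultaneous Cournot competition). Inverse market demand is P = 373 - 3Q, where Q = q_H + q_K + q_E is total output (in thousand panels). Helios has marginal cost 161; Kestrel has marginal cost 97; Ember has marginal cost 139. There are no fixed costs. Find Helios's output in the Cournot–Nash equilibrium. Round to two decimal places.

10.50

Helios's profit: π_H = (373 - 3Q)q_H - (161q_H). Setting ∂π_H/∂q_H = 0: 212 - 6q_H - 3(q_K + q_E) = 0.
Kestrel's profit: π_K = (373 - 3Q)q_K - (97q_K). Setting ∂π_K/∂q_K = 0: 276 - 6q_K - 3(q_H + q_E) = 0.
Ember's profit: π_E = (373 - 3Q)q_E - (139q_E). Setting ∂π_E/∂q_E = 0: 234 - 6q_E - 3(q_H + q_K) = 0.
Summing all 3 equations gives 722 − 12Q = 0, hence Q = 361/6.
Back-substituting: q_H = (212 − 361/2)/3 = 21/2, q_K = (276 − 361/2)/3 = 191/6, q_E = (234 − 361/2)/3 = 107/6.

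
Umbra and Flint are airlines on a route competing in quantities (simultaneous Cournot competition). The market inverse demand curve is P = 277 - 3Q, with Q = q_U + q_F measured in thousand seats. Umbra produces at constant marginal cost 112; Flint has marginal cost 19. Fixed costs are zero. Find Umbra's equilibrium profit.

192

Umbra's profit: π_U = (277 - 3Q)q_U - (112q_U). Setting ∂π_U/∂q_U = 0: 165 - 6q_U - 3(q_F) = 0.
Flint's first-order condition: 258 - 6q_F - 3(q_U) = 0.
Rearranging gives the reaction functions q_U = (165 - 3q_F)/6 and q_F = (258 - 3q_U)/6.
Substituting one into the other gives q_U = 8 and q_F = 39.
Price P = 277 - 3·47 = 136.
Umbra's profit: (136 - 112)·8 = 192.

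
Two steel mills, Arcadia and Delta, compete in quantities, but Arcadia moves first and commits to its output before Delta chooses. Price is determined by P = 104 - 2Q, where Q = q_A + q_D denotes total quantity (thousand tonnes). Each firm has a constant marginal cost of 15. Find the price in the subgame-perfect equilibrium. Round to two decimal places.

The follower Delta best-responds to any q_A: π_D = (104 - 2Q)q_D - 15q_D.
∂π_D/∂q_D = 89 - 2q_A - 4q_D = 0 gives the reaction function q_D = (89 - 2q_A)/4.
The leader anticipates this reaction. Substituting into P = 104 - 2Q gives P = 119/2 - q_A, so π_A = (119/2 - q_A)q_A - 15q_A.
Maximising: ∂π_A/∂q_A = 89/2 - 2q_A = 0, giving q_A = 89/4.
Then q_D = (89 - 2·(89/4))/4 = 89/8.
Total output Q = 267/8, so price P = 104 - 2·(267/8) = 149/4.

37.25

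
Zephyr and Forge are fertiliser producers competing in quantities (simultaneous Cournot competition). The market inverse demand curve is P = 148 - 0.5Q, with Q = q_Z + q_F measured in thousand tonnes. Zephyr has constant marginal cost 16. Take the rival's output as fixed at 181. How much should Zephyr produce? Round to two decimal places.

41.50

With the rival's output fixed at 181, Zephyr's profit is π_Z = (148 - (1/2)·181 - (1/2)q_Z)q_Z - (16q_Z) = (115/2 - (1/2)q_Z)q_Z - (16q_Z).
∂π_Z/∂q_Z = 83/2 - q_Z = 0, so q_Z = 83/2.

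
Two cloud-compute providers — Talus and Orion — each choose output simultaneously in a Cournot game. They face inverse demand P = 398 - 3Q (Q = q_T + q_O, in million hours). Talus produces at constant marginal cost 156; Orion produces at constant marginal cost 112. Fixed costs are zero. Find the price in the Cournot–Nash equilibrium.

Talus's profit: π_T = (398 - 3Q)q_T - (156q_T). Setting ∂π_T/∂q_T = 0: 242 - 6q_T - 3(q_O) = 0.
Orion's first-order condition: 286 - 6q_O - 3(q_T) = 0.
Rearranging gives the reaction functions q_T = (242 - 3q_O)/6 and q_O = (286 - 3q_T)/6.
Solving the pair: q_T = 22, q_O = 110/3.
Total output Q = 176/3, so price P = 398 - 3·(176/3) = 222.

222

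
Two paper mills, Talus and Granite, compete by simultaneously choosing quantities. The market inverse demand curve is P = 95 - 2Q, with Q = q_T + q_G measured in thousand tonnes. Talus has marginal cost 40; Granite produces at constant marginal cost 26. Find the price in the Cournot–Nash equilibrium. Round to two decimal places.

Talus's profit: π_T = (95 - 2Q)q_T - (40q_T). Setting ∂π_T/∂q_T = 0: 55 - 4q_T - 2(q_G) = 0.
Granite's profit: π_G = (95 - 2Q)q_G - (26q_G). Setting ∂π_G/∂q_G = 0: 69 - 4q_G - 2(q_T) = 0.
Best responses: q_T = (55 - 2q_G)/4, q_G = (69 - 2q_T)/4.
Solving the pair: q_T = 41/6, q_G = 83/6.
Total output Q = 62/3, so price P = 95 - 2·(62/3) = 161/3.

53.67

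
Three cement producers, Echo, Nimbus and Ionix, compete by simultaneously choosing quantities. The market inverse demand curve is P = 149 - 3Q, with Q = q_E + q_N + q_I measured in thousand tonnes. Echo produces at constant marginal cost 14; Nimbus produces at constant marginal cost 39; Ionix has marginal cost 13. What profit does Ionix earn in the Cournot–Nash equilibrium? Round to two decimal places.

553.52

Echo's profit: π_E = (149 - 3Q)q_E - (14q_E). Setting ∂π_E/∂q_E = 0: 135 - 6q_E - 3(q_N + q_I) = 0.
Nimbus's first-order condition: 110 - 6q_N - 3(q_E + q_I) = 0.
Ionix's first-order condition: 136 - 6q_I - 3(q_E + q_N) = 0.
Adding the 3 first-order conditions: 381 − 12Q = 0, so Q = 127/4.
Back-substituting: q_E = (135 − 381/4)/3 = 53/4, q_N = (110 − 381/4)/3 = 59/12, q_I = (136 − 381/4)/3 = 163/12.
Price P = 149 - 3·(127/4) = 215/4.
Ionix's profit: (215/4 - 13)·(163/12) = 553.5208.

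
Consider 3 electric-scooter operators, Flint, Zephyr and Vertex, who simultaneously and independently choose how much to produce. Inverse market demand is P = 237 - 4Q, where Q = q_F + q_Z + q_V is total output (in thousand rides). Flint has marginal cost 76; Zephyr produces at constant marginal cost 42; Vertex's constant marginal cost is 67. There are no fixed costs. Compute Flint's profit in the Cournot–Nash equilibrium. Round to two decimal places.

Flint's profit: π_F = (237 - 4Q)q_F - (76q_F). Setting ∂π_F/∂q_F = 0: 161 - 8q_F - 4(q_Z + q_V) = 0.
Zephyr's profit: π_Z = (237 - 4Q)q_Z - (42q_Z). Setting ∂π_Z/∂q_Z = 0: 195 - 8q_Z - 4(q_F + q_V) = 0.
Vertex's profit: π_V = (237 - 4Q)q_V - (67q_V). Setting ∂π_V/∂q_V = 0: 170 - 8q_V - 4(q_F + q_Z) = 0.
Adding the 3 conditions: 526 − 8Q − 8Q = 0, i.e. Q = 263/8.
Back-substituting: q_F = (161 − 263/2)/4 = 59/8, q_Z = (195 − 263/2)/4 = 127/8, q_V = (170 − 263/2)/4 = 77/8.
Price P = 237 - 4·(263/8) = 211/2.
Flint's profit: (211/2 - 76)·(59/8) = 217.5625.

217.56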